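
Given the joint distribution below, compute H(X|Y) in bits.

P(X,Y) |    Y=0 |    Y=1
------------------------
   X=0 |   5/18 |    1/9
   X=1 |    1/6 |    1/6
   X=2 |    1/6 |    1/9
1.5462 bits

Using the chain rule: H(X|Y) = H(X,Y) - H(Y)

First, compute H(X,Y) = 2.5102 bits

Marginal P(Y) = (11/18, 7/18)
H(Y) = 0.9641 bits

H(X|Y) = H(X,Y) - H(Y) = 2.5102 - 0.9641 = 1.5462 bits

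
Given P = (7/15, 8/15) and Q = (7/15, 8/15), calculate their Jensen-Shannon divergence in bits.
0.0000 bits

Jensen-Shannon divergence is:
JSD(P||Q) = 0.5 × D_KL(P||M) + 0.5 × D_KL(Q||M)
where M = 0.5 × (P + Q) is the mixture distribution.

M = 0.5 × (7/15, 8/15) + 0.5 × (7/15, 8/15) = (7/15, 8/15)

D_KL(P||M) = 0.0000 bits
D_KL(Q||M) = 0.0000 bits

JSD(P||Q) = 0.5 × 0.0000 + 0.5 × 0.0000 = 0.0000 bits

Unlike KL divergence, JSD is symmetric and bounded: 0 ≤ JSD ≤ log(2).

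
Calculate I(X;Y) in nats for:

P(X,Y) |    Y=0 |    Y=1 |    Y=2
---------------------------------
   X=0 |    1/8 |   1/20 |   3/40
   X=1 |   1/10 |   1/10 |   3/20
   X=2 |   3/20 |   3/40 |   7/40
0.0175 nats

Mutual information: I(X;Y) = H(X) + H(Y) - H(X,Y)

Marginals:
P(X) = (1/4, 7/20, 2/5), H(X) = 1.0805 nats
P(Y) = (3/8, 9/40, 2/5), H(Y) = 1.0699 nats

Joint entropy: H(X,Y) = 2.1329 nats

I(X;Y) = 1.0805 + 1.0699 - 2.1329 = 0.0175 nats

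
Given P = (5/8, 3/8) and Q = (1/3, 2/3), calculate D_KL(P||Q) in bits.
0.2555 bits

KL divergence: D_KL(P||Q) = Σ p(x) log(p(x)/q(x))

Computing term by term:
  x=0: 5/8 × log_2[(5/8)/(1/3)] = 5/8 × 0.9069 = 0.5668
  x=1: 3/8 × log_2[(3/8)/(2/3)] = 3/8 × -0.8301 = -0.3113

D_KL(P||Q) = 0.2555 bits

Note: KL divergence is always non-negative and equals 0 iff P = Q.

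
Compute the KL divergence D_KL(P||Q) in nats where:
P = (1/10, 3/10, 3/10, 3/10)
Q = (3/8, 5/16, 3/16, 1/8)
0.2592 nats

KL divergence: D_KL(P||Q) = Σ p(x) log(p(x)/q(x))

Computing term by term:
  x=0: 1/10 × log_e[(1/10)/(3/8)] = 1/10 × -1.3218 = -0.1322
  x=1: 3/10 × log_e[(3/10)/(5/16)] = 3/10 × -0.0408 = -0.0122
  x=2: 3/10 × log_e[(3/10)/(3/16)] = 3/10 × 0.4700 = 0.1410
  x=3: 3/10 × log_e[(3/10)/(1/8)] = 3/10 × 0.8755 = 0.2626

D_KL(P||Q) = 0.2592 nats

Note: KL divergence is always non-negative and equals 0 iff P = Q.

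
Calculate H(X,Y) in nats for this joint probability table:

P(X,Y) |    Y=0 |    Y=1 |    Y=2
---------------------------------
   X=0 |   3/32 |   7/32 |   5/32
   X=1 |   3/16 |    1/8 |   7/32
1.7507 nats

Joint entropy is H(X,Y) = -Σ_{x,y} p(x,y) log p(x,y).

Summing over all non-zero entries:
H(X,Y) = -[3/32·log_e(3/32) + 7/32·log_e(7/32) + 5/32·log_e(5/32) + 3/16·log_e(3/16) + 1/8·log_e(1/8) + 7/32·log_e(7/32)]
H(X,Y) = 1.7507 nats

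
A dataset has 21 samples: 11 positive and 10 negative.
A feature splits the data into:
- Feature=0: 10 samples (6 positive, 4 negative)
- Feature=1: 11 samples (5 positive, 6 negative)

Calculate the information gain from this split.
0.0153 bits

Information Gain = H(Y) - H(Y|Feature)

Before split:
P(positive) = 11/21 = 0.5238
H(Y) = 0.9984 bits

After split:
Feature=0: H = 0.9710 bits (weight = 10/21)
Feature=1: H = 0.9940 bits (weight = 11/21)
H(Y|Feature) = (10/21)×0.9710 + (11/21)×0.9940 = 0.9830 bits

Information Gain = 0.9984 - 0.9830 = 0.0153 bits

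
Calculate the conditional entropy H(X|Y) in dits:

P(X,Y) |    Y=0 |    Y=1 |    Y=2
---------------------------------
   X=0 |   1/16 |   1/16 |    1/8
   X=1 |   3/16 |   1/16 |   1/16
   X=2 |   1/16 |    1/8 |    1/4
0.4234 dits

Using the chain rule: H(X|Y) = H(X,Y) - H(Y)

First, compute H(X,Y) = 0.8889 dits

Marginal P(Y) = (5/16, 1/4, 7/16)
H(Y) = 0.4654 dits

H(X|Y) = H(X,Y) - H(Y) = 0.8889 - 0.4654 = 0.4234 dits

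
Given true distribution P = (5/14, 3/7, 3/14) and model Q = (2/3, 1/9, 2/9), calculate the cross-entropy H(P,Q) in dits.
0.6118 dits

Cross-entropy: H(P,Q) = -Σ p(x) log q(x)

Alternatively: H(P,Q) = H(P) + D_KL(P||Q)
H(P) = 0.4608 dits
D_KL(P||Q) = 0.1511 dits

H(P,Q) = 0.4608 + 0.1511 = 0.6118 dits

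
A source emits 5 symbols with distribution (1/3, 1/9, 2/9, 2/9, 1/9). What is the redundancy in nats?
0.0865 nats

Redundancy measures how far a source is from maximum entropy:
R = H_max - H(X)

Maximum entropy for 5 symbols: H_max = log_e(5) = 1.6094 nats
Actual entropy: H(X) = 1.5230 nats
Redundancy: R = 1.6094 - 1.5230 = 0.0865 nats

This redundancy represents potential for compression: the source could be compressed by 0.0865 nats per symbol.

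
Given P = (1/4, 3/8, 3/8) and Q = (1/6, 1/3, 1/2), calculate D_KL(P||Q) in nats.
0.0377 nats

KL divergence: D_KL(P||Q) = Σ p(x) log(p(x)/q(x))

Computing term by term:
  x=0: 1/4 × log_e[(1/4)/(1/6)] = 1/4 × 0.4055 = 0.1014
  x=1: 3/8 × log_e[(3/8)/(1/3)] = 3/8 × 0.1178 = 0.0442
  x=2: 3/8 × log_e[(3/8)/(1/2)] = 3/8 × -0.2877 = -0.1079

D_KL(P||Q) = 0.0377 nats

Note: KL divergence is always non-negative and equals 0 iff P = Q.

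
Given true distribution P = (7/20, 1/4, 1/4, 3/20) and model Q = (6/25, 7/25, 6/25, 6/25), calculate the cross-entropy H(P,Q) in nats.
1.3886 nats

Cross-entropy: H(P,Q) = -Σ p(x) log q(x)

Alternatively: H(P,Q) = H(P) + D_KL(P||Q)
H(P) = 1.3452 nats
D_KL(P||Q) = 0.0434 nats

H(P,Q) = 1.3452 + 0.0434 = 1.3886 nats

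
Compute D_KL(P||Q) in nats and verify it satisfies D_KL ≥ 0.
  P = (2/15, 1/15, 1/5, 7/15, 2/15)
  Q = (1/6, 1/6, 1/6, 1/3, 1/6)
0.0729 nats

KL divergence satisfies the Gibbs inequality: D_KL(P||Q) ≥ 0 for all distributions P, Q.

D_KL(P||Q) = Σ p(x) log(p(x)/q(x))
Term by term:
  x=0: 2/15 × log_e[(2/15)/(1/6)] = -0.0298
  x=1: 1/15 × log_e[(1/15)/(1/6)] = -0.0611
  x=2: 1/5 × log_e[(1/5)/(1/6)] = 0.0365
  x=3: 7/15 × log_e[(7/15)/(1/3)] = 0.1570
  x=4: 2/15 × log_e[(2/15)/(1/6)] = -0.0298
D_KL(P||Q) = 0.0729 nats

D_KL(P||Q) = 0.0729 ≥ 0 ✓

This non-negativity is a fundamental property: relative entropy cannot be negative because it measures how different Q is from P.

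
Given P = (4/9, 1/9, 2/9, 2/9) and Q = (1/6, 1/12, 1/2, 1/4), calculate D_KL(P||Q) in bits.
0.3773 bits

KL divergence: D_KL(P||Q) = Σ p(x) log(p(x)/q(x))

Computing term by term:
  x=0: 4/9 × log_2[(4/9)/(1/6)] = 4/9 × 1.4150 = 0.6289
  x=1: 1/9 × log_2[(1/9)/(1/12)] = 1/9 × 0.4150 = 0.0461
  x=2: 2/9 × log_2[(2/9)/(1/2)] = 2/9 × -1.1699 = -0.2600
  x=3: 2/9 × log_2[(2/9)/(1/4)] = 2/9 × -0.1699 = -0.0378

D_KL(P||Q) = 0.3773 bits

Note: KL divergence is always non-negative and equals 0 iff P = Q.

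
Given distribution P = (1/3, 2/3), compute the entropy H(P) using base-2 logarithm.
0.9183 bits

Shannon entropy is H(X) = -Σ p(x) log p(x).

For P = (1/3, 2/3):
H = -1/3 × log_2(1/3) -2/3 × log_2(2/3)
H = 0.9183 bits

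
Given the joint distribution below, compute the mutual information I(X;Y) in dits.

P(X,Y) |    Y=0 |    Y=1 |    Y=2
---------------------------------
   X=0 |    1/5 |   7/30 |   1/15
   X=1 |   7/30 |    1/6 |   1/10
0.0044 dits

Mutual information: I(X;Y) = H(X) + H(Y) - H(X,Y)

Marginals:
P(X) = (1/2, 1/2), H(X) = 0.3010 dits
P(Y) = (13/30, 2/5, 1/6), H(Y) = 0.4462 dits

Joint entropy: H(X,Y) = 0.7428 dits

I(X;Y) = 0.3010 + 0.4462 - 0.7428 = 0.0044 dits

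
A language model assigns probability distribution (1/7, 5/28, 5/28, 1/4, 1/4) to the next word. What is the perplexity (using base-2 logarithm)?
4.8862

Perplexity is 2^H (or exp(H) for natural log).

First, H = -Σ p log p = 2.2887 bits
Perplexity = 2^2.2887 = 4.8862

Interpretation: The model's uncertainty is equivalent to choosing uniformly among 4.9 options.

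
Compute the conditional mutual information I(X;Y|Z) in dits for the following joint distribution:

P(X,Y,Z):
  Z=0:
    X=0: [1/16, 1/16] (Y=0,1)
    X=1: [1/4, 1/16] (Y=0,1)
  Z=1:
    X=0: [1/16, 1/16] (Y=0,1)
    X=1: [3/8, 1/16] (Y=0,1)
0.0220 dits

Conditional mutual information: I(X;Y|Z) = H(X|Z) + H(Y|Z) - H(X,Y|Z)

H(Z) = 0.2976
H(X,Z) = 0.5407 → H(X|Z) = 0.2431
H(Y,Z) = 0.5407 → H(Y|Z) = 0.2431
H(X,Y,Z) = 0.7618 → H(X,Y|Z) = 0.4642

I(X;Y|Z) = 0.2431 + 0.2431 - 0.4642 = 0.0220 dits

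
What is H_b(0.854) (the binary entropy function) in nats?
0.4157 nats

The binary entropy function is:
H(p) = -p log(p) - (1-p) log(1-p)

H(0.854) = -0.854 × log_e(0.854) - 0.146 × log_e(0.146)
H(0.854) = 0.4157 nats

Note: Binary entropy is maximized at p=0.5 (H=1 bit) and minimized at p=0 or p=1 (H=0).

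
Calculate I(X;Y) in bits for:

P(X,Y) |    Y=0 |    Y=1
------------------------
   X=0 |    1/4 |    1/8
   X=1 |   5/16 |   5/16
0.0193 bits

Mutual information: I(X;Y) = H(X) + H(Y) - H(X,Y)

Marginals:
P(X) = (3/8, 5/8), H(X) = 0.9544 bits
P(Y) = (9/16, 7/16), H(Y) = 0.9887 bits

Joint entropy: H(X,Y) = 1.9238 bits

I(X;Y) = 0.9544 + 0.9887 - 1.9238 = 0.0193 bits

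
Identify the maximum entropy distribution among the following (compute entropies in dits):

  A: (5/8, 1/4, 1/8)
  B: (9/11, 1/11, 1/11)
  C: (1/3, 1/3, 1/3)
C

For a discrete distribution over n outcomes, entropy is maximized by the uniform distribution.

Computing entropies:
H(A) = 0.3910 dits
H(B) = 0.2606 dits
H(C) = 0.4771 dits

The uniform distribution (where all probabilities equal 1/3) achieves the maximum entropy of log_10(3) = 0.4771 dits.

Distribution C has the highest entropy.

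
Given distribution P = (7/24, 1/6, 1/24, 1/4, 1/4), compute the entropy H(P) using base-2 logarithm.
2.1403 bits

Shannon entropy is H(X) = -Σ p(x) log p(x).

For P = (7/24, 1/6, 1/24, 1/4, 1/4):
H = -7/24 × log_2(7/24) -1/6 × log_2(1/6) -1/24 × log_2(1/24) -1/4 × log_2(1/4) -1/4 × log_2(1/4)
H = 2.1403 bits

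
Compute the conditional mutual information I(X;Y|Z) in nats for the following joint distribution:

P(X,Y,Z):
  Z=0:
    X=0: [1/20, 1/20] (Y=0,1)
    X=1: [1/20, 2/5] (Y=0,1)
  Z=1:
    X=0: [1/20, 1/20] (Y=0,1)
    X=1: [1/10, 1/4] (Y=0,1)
0.0422 nats

Conditional mutual information: I(X;Y|Z) = H(X|Z) + H(Y|Z) - H(X,Y|Z)

H(Z) = 0.6881
H(X,Z) = 1.1873 → H(X|Z) = 0.4991
H(Y,Z) = 1.2353 → H(Y|Z) = 0.5472
H(X,Y,Z) = 1.6923 → H(X,Y|Z) = 1.0041

I(X;Y|Z) = 0.4991 + 0.5472 - 1.0041 = 0.0422 nats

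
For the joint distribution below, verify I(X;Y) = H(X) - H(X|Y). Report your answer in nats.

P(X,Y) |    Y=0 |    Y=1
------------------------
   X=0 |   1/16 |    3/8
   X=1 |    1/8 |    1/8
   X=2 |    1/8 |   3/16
I(X;Y) = 0.0581 nats

Mutual information has multiple equivalent forms:
- I(X;Y) = H(X) - H(X|Y)
- I(X;Y) = H(Y) - H(Y|X)
- I(X;Y) = H(X) + H(Y) - H(X,Y)

Computing all quantities:
H(X) = 1.0717, H(Y) = 0.6211, H(X,Y) = 1.6348
H(X|Y) = 1.0137, H(Y|X) = 0.5630

Verification:
H(X) - H(X|Y) = 1.0717 - 1.0137 = 0.0581
H(Y) - H(Y|X) = 0.6211 - 0.5630 = 0.0581
H(X) + H(Y) - H(X,Y) = 1.0717 + 0.6211 - 1.6348 = 0.0581

All forms give I(X;Y) = 0.0581 nats. ✓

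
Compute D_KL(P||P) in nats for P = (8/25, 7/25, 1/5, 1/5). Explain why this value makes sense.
0.0000 nats

KL divergence satisfies the Gibbs inequality: D_KL(P||Q) ≥ 0 for all distributions P, Q.

D_KL(P||Q) = Σ p(x) log(p(x)/q(x))
Each term is p(x) × log_e(p(x)/p(x)) = p(x) × log_e(1) = 0, so the sum is 0.
D_KL(P||Q) = 0.0000 nats

When P = Q, the KL divergence is exactly 0, as there is no 'divergence' between identical distributions.

This non-negativity is a fundamental property: relative entropy cannot be negative because it measures how different Q is from P.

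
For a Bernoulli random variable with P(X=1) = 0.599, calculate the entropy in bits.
0.9715 bits

The binary entropy function is:
H(p) = -p log(p) - (1-p) log(1-p)

H(0.599) = -0.599 × log_2(0.599) - 0.401 × log_2(0.401)
H(0.599) = 0.9715 bits

Note: Binary entropy is maximized at p=0.5 (H=1 bit) and minimized at p=0 or p=1 (H=0).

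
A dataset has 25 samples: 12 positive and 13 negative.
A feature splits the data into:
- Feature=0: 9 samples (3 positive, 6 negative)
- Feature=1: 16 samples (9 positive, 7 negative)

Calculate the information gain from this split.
0.0355 bits

Information Gain = H(Y) - H(Y|Feature)

Before split:
P(positive) = 12/25 = 0.4800
H(Y) = 0.9988 bits

After split:
Feature=0: H = 0.9183 bits (weight = 9/25)
Feature=1: H = 0.9887 bits (weight = 16/25)
H(Y|Feature) = (9/25)×0.9183 + (16/25)×0.9887 = 0.9634 bits

Information Gain = 0.9988 - 0.9634 = 0.0355 bits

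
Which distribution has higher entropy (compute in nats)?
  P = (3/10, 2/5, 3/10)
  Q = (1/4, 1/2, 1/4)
P

Computing entropies in nats:
H(P) = 1.0889
H(Q) = 1.0397

Distribution P has higher entropy.

Intuition: The distribution closer to uniform (more spread out) has higher entropy.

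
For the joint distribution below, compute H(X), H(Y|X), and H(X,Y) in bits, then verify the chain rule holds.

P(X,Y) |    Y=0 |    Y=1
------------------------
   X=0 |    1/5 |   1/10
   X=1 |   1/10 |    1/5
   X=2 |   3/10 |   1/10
H(X,Y) = 2.4464, H(X) = 1.5710, H(Y|X) = 0.8755 (all in bits)

Chain rule: H(X,Y) = H(X) + H(Y|X)

Left side — joint entropy directly:
H(X,Y) = -Σ p(x,y) log p(x,y) = 2.4464 bits

Right side — compute H(Y|X) from the conditional distributions:
P(X) = (3/10, 3/10, 2/5), so H(X) = 1.5710 bits
H(Y|X) = Σ_x P(X=x) · H(Y|X=x):
  P(Y|X=0) = (2/3, 1/3), H(Y|X=0) = 0.9183, weight P(X=0) = 3/10
  P(Y|X=1) = (1/3, 2/3), H(Y|X=1) = 0.9183, weight P(X=1) = 3/10
  P(Y|X=2) = (3/4, 1/4), H(Y|X=2) = 0.8113, weight P(X=2) = 2/5
H(Y|X) = 0.8755 bits

H(X) + H(Y|X) = 1.5710 + 0.8755 = 2.4464 bits

Both sides equal 2.4464 bits. ✓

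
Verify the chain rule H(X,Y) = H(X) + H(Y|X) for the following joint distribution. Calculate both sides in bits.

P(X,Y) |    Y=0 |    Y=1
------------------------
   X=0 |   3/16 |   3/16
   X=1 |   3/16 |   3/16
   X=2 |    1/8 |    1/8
H(X,Y) = 2.5613, H(X) = 1.5613, H(Y|X) = 1.0000 (all in bits)

Chain rule: H(X,Y) = H(X) + H(Y|X)

Left side — joint entropy directly:
H(X,Y) = -Σ p(x,y) log p(x,y) = 2.5613 bits

Right side — compute H(Y|X) from the conditional distributions:
P(X) = (3/8, 3/8, 1/4), so H(X) = 1.5613 bits
H(Y|X) = Σ_x P(X=x) · H(Y|X=x):
  P(Y|X=0) = (1/2, 1/2), H(Y|X=0) = 1.0000, weight P(X=0) = 3/8
  P(Y|X=1) = (1/2, 1/2), H(Y|X=1) = 1.0000, weight P(X=1) = 3/8
  P(Y|X=2) = (1/2, 1/2), H(Y|X=2) = 1.0000, weight P(X=2) = 1/4
H(Y|X) = 1.0000 bits

H(X) + H(Y|X) = 1.5613 + 1.0000 = 2.5613 bits

Both sides equal 2.5613 bits. ✓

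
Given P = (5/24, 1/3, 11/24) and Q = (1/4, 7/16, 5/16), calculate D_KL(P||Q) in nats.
0.0469 nats

KL divergence: D_KL(P||Q) = Σ p(x) log(p(x)/q(x))

Computing term by term:
  x=0: 5/24 × log_e[(5/24)/(1/4)] = 5/24 × -0.1823 = -0.0380
  x=1: 1/3 × log_e[(1/3)/(7/16)] = 1/3 × -0.2719 = -0.0906
  x=2: 11/24 × log_e[(11/24)/(5/16)] = 11/24 × 0.3830 = 0.1755

D_KL(P||Q) = 0.0469 nats

Note: KL divergence is always non-negative and equals 0 iff P = Q.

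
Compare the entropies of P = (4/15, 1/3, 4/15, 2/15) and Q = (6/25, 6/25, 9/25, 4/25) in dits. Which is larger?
Q

Computing entropies in dits:
H(P) = 0.5819
H(Q) = 0.5846

Distribution Q has higher entropy.

Intuition: The distribution closer to uniform (more spread out) has higher entropy.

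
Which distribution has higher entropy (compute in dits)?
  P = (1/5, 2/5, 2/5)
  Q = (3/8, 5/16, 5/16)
Q

Computing entropies in dits:
H(P) = 0.4581
H(Q) = 0.4755

Distribution Q has higher entropy.

Intuition: The distribution closer to uniform (more spread out) has higher entropy.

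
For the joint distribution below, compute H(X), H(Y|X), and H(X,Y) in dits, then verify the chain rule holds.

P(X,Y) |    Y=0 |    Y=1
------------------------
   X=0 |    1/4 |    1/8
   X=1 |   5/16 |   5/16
H(X,Y) = 0.5791, H(X) = 0.2873, H(Y|X) = 0.2918 (all in dits)

Chain rule: H(X,Y) = H(X) + H(Y|X)

Left side — joint entropy directly:
H(X,Y) = -Σ p(x,y) log p(x,y) = 0.5791 dits

Right side — compute H(Y|X) from the conditional distributions:
P(X) = (3/8, 5/8), so H(X) = 0.2873 dits
H(Y|X) = Σ_x P(X=x) · H(Y|X=x):
  P(Y|X=0) = (2/3, 1/3), H(Y|X=0) = 0.2764, weight P(X=0) = 3/8
  P(Y|X=1) = (1/2, 1/2), H(Y|X=1) = 0.3010, weight P(X=1) = 5/8
H(Y|X) = 0.2918 dits

H(X) + H(Y|X) = 0.2873 + 0.2918 = 0.5791 dits

Both sides equal 0.5791 dits. ✓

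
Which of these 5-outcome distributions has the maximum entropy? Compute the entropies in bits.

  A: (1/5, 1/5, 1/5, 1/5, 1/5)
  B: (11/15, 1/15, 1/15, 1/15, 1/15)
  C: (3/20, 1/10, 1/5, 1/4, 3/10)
A

For a discrete distribution over n outcomes, entropy is maximized by the uniform distribution.

Computing entropies:
H(A) = 2.3219 bits
H(B) = 1.3700 bits
H(C) = 2.2282 bits

The uniform distribution (where all probabilities equal 1/5) achieves the maximum entropy of log_2(5) = 2.3219 bits.

Distribution A has the highest entropy.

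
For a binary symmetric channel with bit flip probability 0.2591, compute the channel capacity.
0.1746 bits

For a binary symmetric channel (BSC) with error probability p:
Capacity C = 1 - H(p) bits per symbol

where H(p) = -p log₂(p) - (1-p) log₂(1-p) is the binary entropy function.

H(0.2591) = 0.8254 bits
C = 1 - 0.8254 = 0.1746 bits per symbol

This means we can reliably transmit up to 0.1746 bits of information per channel use.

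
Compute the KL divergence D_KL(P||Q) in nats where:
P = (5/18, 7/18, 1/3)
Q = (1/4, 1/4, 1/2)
0.0659 nats

KL divergence: D_KL(P||Q) = Σ p(x) log(p(x)/q(x))

Computing term by term:
  x=0: 5/18 × log_e[(5/18)/(1/4)] = 5/18 × 0.1054 = 0.0293
  x=1: 7/18 × log_e[(7/18)/(1/4)] = 7/18 × 0.4418 = 0.1718
  x=2: 1/3 × log_e[(1/3)/(1/2)] = 1/3 × -0.4055 = -0.1352

D_KL(P||Q) = 0.0659 nats

Note: KL divergence is always non-negative and equals 0 iff P = Q.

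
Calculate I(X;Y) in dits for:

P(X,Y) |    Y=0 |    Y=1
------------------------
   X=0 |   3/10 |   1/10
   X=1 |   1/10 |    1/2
0.0772 dits

Mutual information: I(X;Y) = H(X) + H(Y) - H(X,Y)

Marginals:
P(X) = (2/5, 3/5), H(X) = 0.2923 dits
P(Y) = (2/5, 3/5), H(Y) = 0.2923 dits

Joint entropy: H(X,Y) = 0.5074 dits

I(X;Y) = 0.2923 + 0.2923 - 0.5074 = 0.0772 dits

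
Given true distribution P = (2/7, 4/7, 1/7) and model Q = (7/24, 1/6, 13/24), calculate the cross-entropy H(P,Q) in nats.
1.4635 nats

Cross-entropy: H(P,Q) = -Σ p(x) log q(x)

Alternatively: H(P,Q) = H(P) + D_KL(P||Q)
H(P) = 0.9557 nats
D_KL(P||Q) = 0.5078 nats

H(P,Q) = 0.9557 + 0.5078 = 1.4635 nats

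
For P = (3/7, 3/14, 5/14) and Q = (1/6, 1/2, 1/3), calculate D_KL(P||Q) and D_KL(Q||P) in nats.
D_KL(P||Q) = 0.2478, D_KL(Q||P) = 0.2432

KL divergence is not symmetric: D_KL(P||Q) ≠ D_KL(Q||P) in general.

D_KL(P||Q) = 0.2478 nats
D_KL(Q||P) = 0.2432 nats

No, they are not equal!

This asymmetry is why KL divergence is not a true distance metric.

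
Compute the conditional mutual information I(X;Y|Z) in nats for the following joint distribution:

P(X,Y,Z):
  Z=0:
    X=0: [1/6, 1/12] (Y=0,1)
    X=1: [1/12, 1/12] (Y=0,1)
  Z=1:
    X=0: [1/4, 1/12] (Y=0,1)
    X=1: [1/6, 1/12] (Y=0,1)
0.0082 nats

Conditional mutual information: I(X;Y|Z) = H(X|Z) + H(Y|Z) - H(X,Y|Z)

H(Z) = 0.6792
H(X,Z) = 1.3580 → H(X|Z) = 0.6788
H(Y,Z) = 1.3086 → H(Y|Z) = 0.6294
H(X,Y,Z) = 1.9792 → H(X,Y|Z) = 1.3000

I(X;Y|Z) = 0.6788 + 0.6294 - 1.3000 = 0.0082 nats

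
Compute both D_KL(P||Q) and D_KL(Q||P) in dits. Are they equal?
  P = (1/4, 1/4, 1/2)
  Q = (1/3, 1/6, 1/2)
D_KL(P||Q) = 0.0128, D_KL(Q||P) = 0.0123

KL divergence is not symmetric: D_KL(P||Q) ≠ D_KL(Q||P) in general.

D_KL(P||Q) = 0.0128 dits
D_KL(Q||P) = 0.0123 dits

No, they are not equal!

This asymmetry is why KL divergence is not a true distance metric.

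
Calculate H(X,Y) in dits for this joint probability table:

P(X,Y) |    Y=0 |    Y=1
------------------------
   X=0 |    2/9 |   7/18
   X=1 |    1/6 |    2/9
0.5795 dits

Joint entropy is H(X,Y) = -Σ_{x,y} p(x,y) log p(x,y).

Summing over all non-zero entries:
H(X,Y) = -[2/9·log_10(2/9) + 7/18·log_10(7/18) + 1/6·log_10(1/6) + 2/9·log_10(2/9)]
H(X,Y) = 0.5795 dits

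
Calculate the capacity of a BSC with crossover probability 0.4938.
0.0001 bits

For a binary symmetric channel (BSC) with error probability p:
Capacity C = 1 - H(p) bits per symbol

where H(p) = -p log₂(p) - (1-p) log₂(1-p) is the binary entropy function.

H(0.4938) = 0.9999 bits
C = 1 - 0.9999 = 0.0001 bits per symbol

This means we can reliably transmit up to 0.0001 bits of information per channel use.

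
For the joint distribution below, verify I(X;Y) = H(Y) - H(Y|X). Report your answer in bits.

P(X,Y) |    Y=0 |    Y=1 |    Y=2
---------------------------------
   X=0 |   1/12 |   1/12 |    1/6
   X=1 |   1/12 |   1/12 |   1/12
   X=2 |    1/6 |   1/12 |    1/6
I(X;Y) = 0.0242 bits

Mutual information has multiple equivalent forms:
- I(X;Y) = H(X) - H(X|Y)
- I(X;Y) = H(Y) - H(Y|X)
- I(X;Y) = H(X) + H(Y) - H(X,Y)

Computing all quantities:
H(X) = 1.5546, H(Y) = 1.5546, H(X,Y) = 3.0850
H(X|Y) = 1.5304, H(Y|X) = 1.5304

Verification:
H(X) - H(X|Y) = 1.5546 - 1.5304 = 0.0242
H(Y) - H(Y|X) = 1.5546 - 1.5304 = 0.0242
H(X) + H(Y) - H(X,Y) = 1.5546 + 1.5546 - 3.0850 = 0.0242

All forms give I(X;Y) = 0.0242 bits. ✓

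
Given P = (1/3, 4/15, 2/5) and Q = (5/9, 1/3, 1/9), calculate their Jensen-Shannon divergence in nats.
0.0592 nats

Jensen-Shannon divergence is:
JSD(P||Q) = 0.5 × D_KL(P||M) + 0.5 × D_KL(Q||M)
where M = 0.5 × (P + Q) is the mixture distribution.

M = 0.5 × (1/3, 4/15, 2/5) + 0.5 × (5/9, 1/3, 1/9) = (4/9, 3/10, 0.255556)

D_KL(P||M) = 0.0519 nats
D_KL(Q||M) = 0.0665 nats

JSD(P||Q) = 0.5 × 0.0519 + 0.5 × 0.0665 = 0.0592 nats

Unlike KL divergence, JSD is symmetric and bounded: 0 ≤ JSD ≤ log(2).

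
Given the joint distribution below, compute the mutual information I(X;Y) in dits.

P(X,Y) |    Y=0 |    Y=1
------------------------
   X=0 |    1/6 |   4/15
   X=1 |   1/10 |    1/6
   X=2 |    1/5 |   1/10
0.0151 dits

Mutual information: I(X;Y) = H(X) + H(Y) - H(X,Y)

Marginals:
P(X) = (13/30, 4/15, 3/10), H(X) = 0.4673 dits
P(Y) = (7/15, 8/15), H(Y) = 0.3001 dits

Joint entropy: H(X,Y) = 0.7523 dits

I(X;Y) = 0.4673 + 0.3001 - 0.7523 = 0.0151 dits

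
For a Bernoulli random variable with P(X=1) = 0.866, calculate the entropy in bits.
0.5683 bits

The binary entropy function is:
H(p) = -p log(p) - (1-p) log(1-p)

H(0.866) = -0.866 × log_2(0.866) - 0.134 × log_2(0.134)
H(0.866) = 0.5683 bits

Note: Binary entropy is maximized at p=0.5 (H=1 bit) and minimized at p=0 or p=1 (H=0).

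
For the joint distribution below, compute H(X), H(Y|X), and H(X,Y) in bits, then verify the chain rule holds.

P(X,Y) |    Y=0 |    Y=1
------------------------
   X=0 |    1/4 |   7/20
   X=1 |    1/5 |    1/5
H(X,Y) = 1.9589, H(X) = 0.9710, H(Y|X) = 0.9879 (all in bits)

Chain rule: H(X,Y) = H(X) + H(Y|X)

Left side — joint entropy directly:
H(X,Y) = -Σ p(x,y) log p(x,y) = 1.9589 bits

Right side — compute H(Y|X) from the conditional distributions:
P(X) = (3/5, 2/5), so H(X) = 0.9710 bits
H(Y|X) = Σ_x P(X=x) · H(Y|X=x):
  P(Y|X=0) = (5/12, 7/12), H(Y|X=0) = 0.9799, weight P(X=0) = 3/5
  P(Y|X=1) = (1/2, 1/2), H(Y|X=1) = 1.0000, weight P(X=1) = 2/5
H(Y|X) = 0.9879 bits

H(X) + H(Y|X) = 0.9710 + 0.9879 = 1.9589 bits

Both sides equal 1.9589 bits. ✓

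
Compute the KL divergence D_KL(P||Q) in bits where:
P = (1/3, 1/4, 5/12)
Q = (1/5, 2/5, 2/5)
0.1007 bits

KL divergence: D_KL(P||Q) = Σ p(x) log(p(x)/q(x))

Computing term by term:
  x=0: 1/3 × log_2[(1/3)/(1/5)] = 1/3 × 0.7370 = 0.2457
  x=1: 1/4 × log_2[(1/4)/(2/5)] = 1/4 × -0.6781 = -0.1695
  x=2: 5/12 × log_2[(5/12)/(2/5)] = 5/12 × 0.0589 = 0.0245

D_KL(P||Q) = 0.1007 bits

Note: KL divergence is always non-negative and equals 0 iff P = Q.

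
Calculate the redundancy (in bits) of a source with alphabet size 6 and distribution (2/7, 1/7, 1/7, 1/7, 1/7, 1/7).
0.0633 bits

Redundancy measures how far a source is from maximum entropy:
R = H_max - H(X)

Maximum entropy for 6 symbols: H_max = log_2(6) = 2.5850 bits
Actual entropy: H(X) = 2.5216 bits
Redundancy: R = 2.5850 - 2.5216 = 0.0633 bits

This redundancy represents potential for compression: the source could be compressed by 0.0633 bits per symbol.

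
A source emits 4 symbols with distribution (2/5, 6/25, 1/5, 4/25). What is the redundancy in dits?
0.0270 dits

Redundancy measures how far a source is from maximum entropy:
R = H_max - H(X)

Maximum entropy for 4 symbols: H_max = log_10(4) = 0.6021 dits
Actual entropy: H(X) = 0.5751 dits
Redundancy: R = 0.6021 - 0.5751 = 0.0270 dits

This redundancy represents potential for compression: the source could be compressed by 0.0270 dits per symbol.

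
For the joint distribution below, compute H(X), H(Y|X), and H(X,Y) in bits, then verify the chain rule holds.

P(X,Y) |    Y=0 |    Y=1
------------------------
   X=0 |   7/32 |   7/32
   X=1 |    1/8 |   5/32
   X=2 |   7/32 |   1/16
H(X,Y) = 2.4824, H(X) = 1.5512, H(Y|X) = 0.9312 (all in bits)

Chain rule: H(X,Y) = H(X) + H(Y|X)

Left side — joint entropy directly:
H(X,Y) = -Σ p(x,y) log p(x,y) = 2.4824 bits

Right side — compute H(Y|X) from the conditional distributions:
P(X) = (7/16, 9/32, 9/32), so H(X) = 1.5512 bits
H(Y|X) = Σ_x P(X=x) · H(Y|X=x):
  P(Y|X=0) = (1/2, 1/2), H(Y|X=0) = 1.0000, weight P(X=0) = 7/16
  P(Y|X=1) = (4/9, 5/9), H(Y|X=1) = 0.9911, weight P(X=1) = 9/32
  P(Y|X=2) = (7/9, 2/9), H(Y|X=2) = 0.7642, weight P(X=2) = 9/32
H(Y|X) = 0.9312 bits

H(X) + H(Y|X) = 1.5512 + 0.9312 = 2.4824 bits

Both sides equal 2.4824 bits. ✓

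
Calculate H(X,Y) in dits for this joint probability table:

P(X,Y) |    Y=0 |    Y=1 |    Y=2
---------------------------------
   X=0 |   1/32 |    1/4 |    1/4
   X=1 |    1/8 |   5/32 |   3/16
0.7232 dits

Joint entropy is H(X,Y) = -Σ_{x,y} p(x,y) log p(x,y).

Summing over all non-zero entries:
H(X,Y) = -[1/32·log_10(1/32) + 1/4·log_10(1/4) + 1/4·log_10(1/4) + 1/8·log_10(1/8) + 5/32·log_10(5/32) + 3/16·log_10(3/16)]
H(X,Y) = 0.7232 dits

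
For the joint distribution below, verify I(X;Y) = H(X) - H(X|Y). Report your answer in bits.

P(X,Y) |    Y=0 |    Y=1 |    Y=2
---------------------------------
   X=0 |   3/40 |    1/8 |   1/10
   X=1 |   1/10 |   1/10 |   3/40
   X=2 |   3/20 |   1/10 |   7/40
I(X;Y) = 0.0271 bits

Mutual information has multiple equivalent forms:
- I(X;Y) = H(X) - H(X|Y)
- I(X;Y) = H(Y) - H(Y|X)
- I(X;Y) = H(X) + H(Y) - H(X,Y)

Computing all quantities:
H(X) = 1.5579, H(Y) = 1.5841, H(X,Y) = 3.1149
H(X|Y) = 1.5308, H(Y|X) = 1.5570

Verification:
H(X) - H(X|Y) = 1.5579 - 1.5308 = 0.0271
H(Y) - H(Y|X) = 1.5841 - 1.5570 = 0.0271
H(X) + H(Y) - H(X,Y) = 1.5579 + 1.5841 - 3.1149 = 0.0271

All forms give I(X;Y) = 0.0271 bits. ✓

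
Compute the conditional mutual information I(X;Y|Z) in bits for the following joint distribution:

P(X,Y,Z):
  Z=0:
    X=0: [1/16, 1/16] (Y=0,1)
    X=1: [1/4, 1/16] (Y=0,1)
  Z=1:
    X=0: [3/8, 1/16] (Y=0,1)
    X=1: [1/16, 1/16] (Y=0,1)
0.0730 bits

Conditional mutual information: I(X;Y|Z) = H(X|Z) + H(Y|Z) - H(X,Y|Z)

H(Z) = 0.9887
H(X,Z) = 1.7962 → H(X|Z) = 0.8075
H(Y,Z) = 1.7962 → H(Y|Z) = 0.8075
H(X,Y,Z) = 2.5306 → H(X,Y|Z) = 1.5419

I(X;Y|Z) = 0.8075 + 0.8075 - 1.5419 = 0.0730 bits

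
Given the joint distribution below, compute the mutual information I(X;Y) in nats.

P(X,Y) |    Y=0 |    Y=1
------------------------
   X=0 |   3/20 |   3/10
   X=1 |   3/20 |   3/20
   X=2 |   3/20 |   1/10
0.0255 nats

Mutual information: I(X;Y) = H(X) + H(Y) - H(X,Y)

Marginals:
P(X) = (9/20, 3/10, 1/4), H(X) = 1.0671 nats
P(Y) = (9/20, 11/20), H(Y) = 0.6881 nats

Joint entropy: H(X,Y) = 1.7297 nats

I(X;Y) = 1.0671 + 0.6881 - 1.7297 = 0.0255 nats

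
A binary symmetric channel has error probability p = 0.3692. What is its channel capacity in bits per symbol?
0.0499 bits

For a binary symmetric channel (BSC) with error probability p:
Capacity C = 1 - H(p) bits per symbol

where H(p) = -p log₂(p) - (1-p) log₂(1-p) is the binary entropy function.

H(0.3692) = 0.9501 bits
C = 1 - 0.9501 = 0.0499 bits per symbol

This means we can reliably transmit up to 0.0499 bits of information per channel use.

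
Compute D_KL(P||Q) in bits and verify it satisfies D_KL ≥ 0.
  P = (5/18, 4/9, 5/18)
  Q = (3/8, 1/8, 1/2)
0.4575 bits

KL divergence satisfies the Gibbs inequality: D_KL(P||Q) ≥ 0 for all distributions P, Q.

D_KL(P||Q) = Σ p(x) log(p(x)/q(x))
Term by term:
  x=0: 5/18 × log_2[(5/18)/(3/8)] = -0.1203
  x=1: 4/9 × log_2[(4/9)/(1/8)] = 0.8134
  x=2: 5/18 × log_2[(5/18)/(1/2)] = -0.2356
D_KL(P||Q) = 0.4575 bits

D_KL(P||Q) = 0.4575 ≥ 0 ✓

This non-negativity is a fundamental property: relative entropy cannot be negative because it measures how different Q is from P.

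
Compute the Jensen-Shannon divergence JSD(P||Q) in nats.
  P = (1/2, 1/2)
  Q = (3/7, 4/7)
0.0026 nats

Jensen-Shannon divergence is:
JSD(P||Q) = 0.5 × D_KL(P||M) + 0.5 × D_KL(Q||M)
where M = 0.5 × (P + Q) is the mixture distribution.

M = 0.5 × (1/2, 1/2) + 0.5 × (3/7, 4/7) = (13/28, 15/28)

D_KL(P||M) = 0.0026 nats
D_KL(Q||M) = 0.0026 nats

JSD(P||Q) = 0.5 × 0.0026 + 0.5 × 0.0026 = 0.0026 nats

Unlike KL divergence, JSD is symmetric and bounded: 0 ≤ JSD ≤ log(2).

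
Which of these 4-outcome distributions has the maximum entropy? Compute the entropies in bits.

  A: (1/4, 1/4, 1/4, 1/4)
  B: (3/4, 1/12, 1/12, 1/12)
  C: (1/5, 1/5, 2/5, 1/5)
A

For a discrete distribution over n outcomes, entropy is maximized by the uniform distribution.

Computing entropies:
H(A) = 2.0000 bits
H(B) = 1.2075 bits
H(C) = 1.9219 bits

The uniform distribution (where all probabilities equal 1/4) achieves the maximum entropy of log_2(4) = 2.0000 bits.

Distribution A has the highest entropy.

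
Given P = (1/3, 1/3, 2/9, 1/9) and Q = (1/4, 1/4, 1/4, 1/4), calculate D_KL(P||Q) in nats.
0.0755 nats

KL divergence: D_KL(P||Q) = Σ p(x) log(p(x)/q(x))

Computing term by term:
  x=0: 1/3 × log_e[(1/3)/(1/4)] = 1/3 × 0.2877 = 0.0959
  x=1: 1/3 × log_e[(1/3)/(1/4)] = 1/3 × 0.2877 = 0.0959
  x=2: 2/9 × log_e[(2/9)/(1/4)] = 2/9 × -0.1178 = -0.0262
  x=3: 1/9 × log_e[(1/9)/(1/4)] = 1/9 × -0.8109 = -0.0901

D_KL(P||Q) = 0.0755 nats

Note: KL divergence is always non-negative and equals 0 iff P = Q.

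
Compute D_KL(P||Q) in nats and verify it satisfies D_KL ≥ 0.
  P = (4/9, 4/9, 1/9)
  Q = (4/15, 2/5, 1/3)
0.1518 nats

KL divergence satisfies the Gibbs inequality: D_KL(P||Q) ≥ 0 for all distributions P, Q.

D_KL(P||Q) = Σ p(x) log(p(x)/q(x))
Term by term:
  x=0: 4/9 × log_e[(4/9)/(4/15)] = 0.2270
  x=1: 4/9 × log_e[(4/9)/(2/5)] = 0.0468
  x=2: 1/9 × log_e[(1/9)/(1/3)] = -0.1221
D_KL(P||Q) = 0.1518 nats

D_KL(P||Q) = 0.1518 ≥ 0 ✓

This non-negativity is a fundamental property: relative entropy cannot be negative because it measures how different Q is from P.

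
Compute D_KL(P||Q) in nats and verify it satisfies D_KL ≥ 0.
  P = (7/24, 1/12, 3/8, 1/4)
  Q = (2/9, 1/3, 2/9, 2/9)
0.1895 nats

KL divergence satisfies the Gibbs inequality: D_KL(P||Q) ≥ 0 for all distributions P, Q.

D_KL(P||Q) = Σ p(x) log(p(x)/q(x))
Term by term:
  x=0: 7/24 × log_e[(7/24)/(2/9)] = 0.0793
  x=1: 1/12 × log_e[(1/12)/(1/3)] = -0.1155
  x=2: 3/8 × log_e[(3/8)/(2/9)] = 0.1962
  x=3: 1/4 × log_e[(1/4)/(2/9)] = 0.0294
D_KL(P||Q) = 0.1895 nats

D_KL(P||Q) = 0.1895 ≥ 0 ✓

This non-negativity is a fundamental property: relative entropy cannot be negative because it measures how different Q is from P.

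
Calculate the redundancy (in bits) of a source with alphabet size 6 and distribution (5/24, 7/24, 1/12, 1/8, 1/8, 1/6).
0.1155 bits

Redundancy measures how far a source is from maximum entropy:
R = H_max - H(X)

Maximum entropy for 6 symbols: H_max = log_2(6) = 2.5850 bits
Actual entropy: H(X) = 2.4695 bits
Redundancy: R = 2.5850 - 2.4695 = 0.1155 bits

This redundancy represents potential for compression: the source could be compressed by 0.1155 bits per symbol.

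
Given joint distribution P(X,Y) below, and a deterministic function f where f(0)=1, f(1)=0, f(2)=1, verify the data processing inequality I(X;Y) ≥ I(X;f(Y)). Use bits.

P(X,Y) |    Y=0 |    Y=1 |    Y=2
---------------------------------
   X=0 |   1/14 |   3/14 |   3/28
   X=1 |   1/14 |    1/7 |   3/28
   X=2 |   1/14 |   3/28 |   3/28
I(X;Y) = 0.0145, I(X;f(Y)) = 0.0145, inequality holds: 0.0145 ≥ 0.0145

Data Processing Inequality: For any Markov chain X → Y → Z, we have I(X;Y) ≥ I(X;Z).

Here Z = f(Y) is a deterministic function of Y, forming X → Y → Z.

Original I(X;Y) = 0.0145 bits

After applying f:
P(X,Z) where Z=f(Y):
- P(X,Z=0) = P(X,Y=1)
- P(X,Z=1) = P(X,Y=0) + P(X,Y=2)

I(X;Z) = I(X;f(Y)) = 0.0145 bits

Verification: 0.0145 ≥ 0.0145 ✓

Information cannot be created by processing; the function f can only lose information about X.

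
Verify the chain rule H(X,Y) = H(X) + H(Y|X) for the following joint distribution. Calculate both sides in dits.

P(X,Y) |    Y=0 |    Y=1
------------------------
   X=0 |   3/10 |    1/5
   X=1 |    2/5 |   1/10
H(X,Y) = 0.5558, H(X) = 0.3010, H(Y|X) = 0.2548 (all in dits)

Chain rule: H(X,Y) = H(X) + H(Y|X)

Left side — joint entropy directly:
H(X,Y) = -Σ p(x,y) log p(x,y) = 0.5558 dits

Right side — compute H(Y|X) from the conditional distributions:
P(X) = (1/2, 1/2), so H(X) = 0.3010 dits
H(Y|X) = Σ_x P(X=x) · H(Y|X=x):
  P(Y|X=0) = (3/5, 2/5), H(Y|X=0) = 0.2923, weight P(X=0) = 1/2
  P(Y|X=1) = (4/5, 1/5), H(Y|X=1) = 0.2173, weight P(X=1) = 1/2
H(Y|X) = 0.2548 dits

H(X) + H(Y|X) = 0.3010 + 0.2548 = 0.5558 dits

Both sides equal 0.5558 dits. ✓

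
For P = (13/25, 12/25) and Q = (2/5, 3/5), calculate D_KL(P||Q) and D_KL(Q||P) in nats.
D_KL(P||Q) = 0.0293, D_KL(Q||P) = 0.0289

KL divergence is not symmetric: D_KL(P||Q) ≠ D_KL(Q||P) in general.

D_KL(P||Q) = 0.0293 nats
D_KL(Q||P) = 0.0289 nats

No, they are not equal!

This asymmetry is why KL divergence is not a true distance metric.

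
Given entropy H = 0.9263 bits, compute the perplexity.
1.9004

Perplexity is 2^H (or exp(H) for natural log).

H = 0.9263 bits
Perplexity = 2^0.9263 = 1.9004

Interpretation: The model's uncertainty is equivalent to choosing uniformly among 1.9 options.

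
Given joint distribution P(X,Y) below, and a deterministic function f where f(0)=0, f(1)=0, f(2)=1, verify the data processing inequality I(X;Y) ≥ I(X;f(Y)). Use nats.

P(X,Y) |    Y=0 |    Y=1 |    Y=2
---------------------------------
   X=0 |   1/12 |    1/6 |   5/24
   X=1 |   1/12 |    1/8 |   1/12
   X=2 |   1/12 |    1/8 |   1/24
I(X;Y) = 0.0351, I(X;f(Y)) = 0.0336, inequality holds: 0.0351 ≥ 0.0336

Data Processing Inequality: For any Markov chain X → Y → Z, we have I(X;Y) ≥ I(X;Z).

Here Z = f(Y) is a deterministic function of Y, forming X → Y → Z.

Original I(X;Y) = 0.0351 nats

After applying f:
P(X,Z) where Z=f(Y):
- P(X,Z=0) = P(X,Y=0) + P(X,Y=1)
- P(X,Z=1) = P(X,Y=2)

I(X;Z) = I(X;f(Y)) = 0.0336 nats

Verification: 0.0351 ≥ 0.0336 ✓

Information cannot be created by processing; the function f can only lose information about X.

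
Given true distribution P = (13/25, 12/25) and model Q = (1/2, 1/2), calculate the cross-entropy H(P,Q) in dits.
0.3010 dits

Cross-entropy: H(P,Q) = -Σ p(x) log q(x)

Alternatively: H(P,Q) = H(P) + D_KL(P||Q)
H(P) = 0.3007 dits
D_KL(P||Q) = 0.0003 dits

H(P,Q) = 0.3007 + 0.0003 = 0.3010 dits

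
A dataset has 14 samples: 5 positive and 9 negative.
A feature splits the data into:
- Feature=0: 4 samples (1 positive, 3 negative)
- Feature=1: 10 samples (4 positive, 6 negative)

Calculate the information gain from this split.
0.0150 bits

Information Gain = H(Y) - H(Y|Feature)

Before split:
P(positive) = 5/14 = 0.3571
H(Y) = 0.9403 bits

After split:
Feature=0: H = 0.8113 bits (weight = 4/14)
Feature=1: H = 0.9710 bits (weight = 10/14)
H(Y|Feature) = (4/14)×0.8113 + (10/14)×0.9710 = 0.9253 bits

Information Gain = 0.9403 - 0.9253 = 0.0150 bits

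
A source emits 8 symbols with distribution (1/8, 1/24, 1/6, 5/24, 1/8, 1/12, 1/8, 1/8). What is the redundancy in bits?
0.1079 bits

Redundancy measures how far a source is from maximum entropy:
R = H_max - H(X)

Maximum entropy for 8 symbols: H_max = log_2(8) = 3.0000 bits
Actual entropy: H(X) = 2.8921 bits
Redundancy: R = 3.0000 - 2.8921 = 0.1079 bits

This redundancy represents potential for compression: the source could be compressed by 0.1079 bits per symbol.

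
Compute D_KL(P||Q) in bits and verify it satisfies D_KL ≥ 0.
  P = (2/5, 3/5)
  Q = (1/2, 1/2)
0.0290 bits

KL divergence satisfies the Gibbs inequality: D_KL(P||Q) ≥ 0 for all distributions P, Q.

D_KL(P||Q) = Σ p(x) log(p(x)/q(x))
Term by term:
  x=0: 2/5 × log_2[(2/5)/(1/2)] = -0.1288
  x=1: 3/5 × log_2[(3/5)/(1/2)] = 0.1578
D_KL(P||Q) = 0.0290 bits

D_KL(P||Q) = 0.0290 ≥ 0 ✓

This non-negativity is a fundamental property: relative entropy cannot be negative because it measures how different Q is from P.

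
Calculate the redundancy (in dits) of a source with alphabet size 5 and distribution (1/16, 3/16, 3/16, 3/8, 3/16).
0.0550 dits

Redundancy measures how far a source is from maximum entropy:
R = H_max - H(X)

Maximum entropy for 5 symbols: H_max = log_10(5) = 0.6990 dits
Actual entropy: H(X) = 0.6439 dits
Redundancy: R = 0.6990 - 0.6439 = 0.0550 dits

This redundancy represents potential for compression: the source could be compressed by 0.0550 dits per symbol.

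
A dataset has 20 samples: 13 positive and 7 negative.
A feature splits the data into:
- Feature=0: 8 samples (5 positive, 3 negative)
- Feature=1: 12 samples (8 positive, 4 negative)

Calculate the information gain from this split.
0.0013 bits

Information Gain = H(Y) - H(Y|Feature)

Before split:
P(positive) = 13/20 = 0.6500
H(Y) = 0.9341 bits

After split:
Feature=0: H = 0.9544 bits (weight = 8/20)
Feature=1: H = 0.9183 bits (weight = 12/20)
H(Y|Feature) = (8/20)×0.9544 + (12/20)×0.9183 = 0.9328 bits

Information Gain = 0.9341 - 0.9328 = 0.0013 bits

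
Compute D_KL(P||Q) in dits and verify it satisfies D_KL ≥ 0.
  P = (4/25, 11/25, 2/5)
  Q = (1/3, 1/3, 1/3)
0.0337 dits

KL divergence satisfies the Gibbs inequality: D_KL(P||Q) ≥ 0 for all distributions P, Q.

D_KL(P||Q) = Σ p(x) log(p(x)/q(x))
Term by term:
  x=0: 4/25 × log_10[(4/25)/(1/3)] = -0.0510
  x=1: 11/25 × log_10[(11/25)/(1/3)] = 0.0531
  x=2: 2/5 × log_10[(2/5)/(1/3)] = 0.0317
D_KL(P||Q) = 0.0337 dits

D_KL(P||Q) = 0.0337 ≥ 0 ✓

This non-negativity is a fundamental property: relative entropy cannot be negative because it measures how different Q is from P.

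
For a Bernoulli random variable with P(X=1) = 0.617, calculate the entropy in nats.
0.6655 nats

The binary entropy function is:
H(p) = -p log(p) - (1-p) log(1-p)

H(0.617) = -0.617 × log_e(0.617) - 0.383 × log_e(0.383)
H(0.617) = 0.6655 nats

Note: Binary entropy is maximized at p=0.5 (H=1 bit) and minimized at p=0 or p=1 (H=0).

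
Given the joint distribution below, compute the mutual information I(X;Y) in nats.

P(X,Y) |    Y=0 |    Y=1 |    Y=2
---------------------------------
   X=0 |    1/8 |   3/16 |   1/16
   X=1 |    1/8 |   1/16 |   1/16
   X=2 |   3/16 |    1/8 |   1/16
0.0249 nats

Mutual information: I(X;Y) = H(X) + H(Y) - H(X,Y)

Marginals:
P(X) = (3/8, 1/4, 3/8), H(X) = 1.0822 nats
P(Y) = (7/16, 3/8, 3/16), H(Y) = 1.0434 nats

Joint entropy: H(X,Y) = 2.1007 nats

I(X;Y) = 1.0822 + 1.0434 - 2.1007 = 0.0249 nats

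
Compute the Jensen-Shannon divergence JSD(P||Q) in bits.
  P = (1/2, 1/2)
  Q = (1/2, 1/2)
0.0000 bits

Jensen-Shannon divergence is:
JSD(P||Q) = 0.5 × D_KL(P||M) + 0.5 × D_KL(Q||M)
where M = 0.5 × (P + Q) is the mixture distribution.

M = 0.5 × (1/2, 1/2) + 0.5 × (1/2, 1/2) = (1/2, 1/2)

D_KL(P||M) = 0.0000 bits
D_KL(Q||M) = 0.0000 bits

JSD(P||Q) = 0.5 × 0.0000 + 0.5 × 0.0000 = 0.0000 bits

Unlike KL divergence, JSD is symmetric and bounded: 0 ≤ JSD ≤ log(2).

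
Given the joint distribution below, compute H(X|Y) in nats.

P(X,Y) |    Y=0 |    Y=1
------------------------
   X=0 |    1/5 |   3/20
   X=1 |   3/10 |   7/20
0.6419 nats

Using the chain rule: H(X|Y) = H(X,Y) - H(Y)

First, compute H(X,Y) = 1.3351 nats

Marginal P(Y) = (1/2, 1/2)
H(Y) = 0.6931 nats

H(X|Y) = H(X,Y) - H(Y) = 1.3351 - 0.6931 = 0.6419 nats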